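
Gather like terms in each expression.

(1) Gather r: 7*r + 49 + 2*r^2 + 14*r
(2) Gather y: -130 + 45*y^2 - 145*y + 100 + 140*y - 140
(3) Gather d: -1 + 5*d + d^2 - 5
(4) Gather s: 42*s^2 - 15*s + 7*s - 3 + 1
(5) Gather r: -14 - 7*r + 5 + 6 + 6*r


(1) = 2*r^2 + 21*r + 49
(2) = 45*y^2 - 5*y - 170
(3) = d^2 + 5*d - 6
(4) = 42*s^2 - 8*s - 2
(5) = -r - 3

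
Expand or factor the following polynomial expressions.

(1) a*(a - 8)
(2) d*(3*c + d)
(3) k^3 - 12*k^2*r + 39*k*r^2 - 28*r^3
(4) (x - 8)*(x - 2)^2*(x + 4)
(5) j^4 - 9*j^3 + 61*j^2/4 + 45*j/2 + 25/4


(1) = a^2 - 8*a
(2) = 3*c*d + d^2
(3) = (k - 7*r)*(k - 4*r)*(k - r)
(4) = x^4 - 8*x^3 - 12*x^2 + 112*x - 128
(5) = (j - 5)^2*(j + 1/2)^2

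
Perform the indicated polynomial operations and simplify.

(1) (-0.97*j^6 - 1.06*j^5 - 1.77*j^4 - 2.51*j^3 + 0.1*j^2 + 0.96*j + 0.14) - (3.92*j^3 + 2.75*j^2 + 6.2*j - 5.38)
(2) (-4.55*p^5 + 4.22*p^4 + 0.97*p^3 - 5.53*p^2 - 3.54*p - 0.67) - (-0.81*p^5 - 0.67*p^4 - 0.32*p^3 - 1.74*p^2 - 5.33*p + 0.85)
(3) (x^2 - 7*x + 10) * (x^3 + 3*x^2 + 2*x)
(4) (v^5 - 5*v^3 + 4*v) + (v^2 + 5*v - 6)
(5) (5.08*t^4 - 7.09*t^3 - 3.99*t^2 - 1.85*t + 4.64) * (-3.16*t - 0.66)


(1) = -0.97*j^6 - 1.06*j^5 - 1.77*j^4 - 6.43*j^3 - 2.65*j^2 - 5.24*j + 5.52
(2) = -3.74*p^5 + 4.89*p^4 + 1.29*p^3 - 3.79*p^2 + 1.79*p - 1.52
(3) = x^5 - 4*x^4 - 9*x^3 + 16*x^2 + 20*x
(4) = v^5 - 5*v^3 + v^2 + 9*v - 6
(5) = -16.0528*t^5 + 19.0516*t^4 + 17.2878*t^3 + 8.4794*t^2 - 13.4414*t - 3.0624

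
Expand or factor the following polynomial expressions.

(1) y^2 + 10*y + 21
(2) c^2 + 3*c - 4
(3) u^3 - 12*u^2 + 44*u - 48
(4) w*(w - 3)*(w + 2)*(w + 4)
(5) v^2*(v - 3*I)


(1) = (y + 3)*(y + 7)
(2) = (c - 1)*(c + 4)
(3) = (u - 6)*(u - 4)*(u - 2)
(4) = w^4 + 3*w^3 - 10*w^2 - 24*w
(5) = v^3 - 3*I*v^2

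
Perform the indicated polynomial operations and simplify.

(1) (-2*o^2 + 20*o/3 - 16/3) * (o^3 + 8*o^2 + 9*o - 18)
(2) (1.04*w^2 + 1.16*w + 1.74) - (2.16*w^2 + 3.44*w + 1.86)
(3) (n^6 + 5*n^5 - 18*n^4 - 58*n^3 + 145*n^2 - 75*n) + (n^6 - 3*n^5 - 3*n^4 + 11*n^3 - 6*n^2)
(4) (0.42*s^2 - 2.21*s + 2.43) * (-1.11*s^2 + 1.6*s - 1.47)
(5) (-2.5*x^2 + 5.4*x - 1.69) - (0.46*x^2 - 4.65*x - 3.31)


(1) = -2*o^5 - 28*o^4/3 + 30*o^3 + 160*o^2/3 - 168*o + 96
(2) = -1.12*w^2 - 2.28*w - 0.12
(3) = 2*n^6 + 2*n^5 - 21*n^4 - 47*n^3 + 139*n^2 - 75*n
(4) = -0.4662*s^4 + 3.1251*s^3 - 6.8507*s^2 + 7.1367*s - 3.5721
(5) = -2.96*x^2 + 10.05*x + 1.62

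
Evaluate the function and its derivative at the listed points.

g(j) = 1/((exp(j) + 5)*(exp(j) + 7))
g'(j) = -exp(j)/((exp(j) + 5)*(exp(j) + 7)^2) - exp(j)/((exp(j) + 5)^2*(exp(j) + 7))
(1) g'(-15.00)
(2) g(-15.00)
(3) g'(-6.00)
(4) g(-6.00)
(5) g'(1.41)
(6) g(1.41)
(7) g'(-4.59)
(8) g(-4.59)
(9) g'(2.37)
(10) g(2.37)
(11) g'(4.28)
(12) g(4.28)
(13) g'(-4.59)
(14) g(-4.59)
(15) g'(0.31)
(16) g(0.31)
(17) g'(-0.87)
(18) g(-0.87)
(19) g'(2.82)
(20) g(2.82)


(1) = -0.00
(2) = 0.03
(3) = -0.00
(4) = 0.03
(5) = -0.01
(6) = 0.01
(7) = -0.00
(8) = 0.03
(9) = -0.00
(10) = 0.00
(11) = -0.00
(12) = 0.00
(13) = -0.00
(14) = 0.03
(15) = -0.01
(16) = 0.02
(17) = -0.00
(18) = 0.02
(19) = -0.00
(20) = 0.00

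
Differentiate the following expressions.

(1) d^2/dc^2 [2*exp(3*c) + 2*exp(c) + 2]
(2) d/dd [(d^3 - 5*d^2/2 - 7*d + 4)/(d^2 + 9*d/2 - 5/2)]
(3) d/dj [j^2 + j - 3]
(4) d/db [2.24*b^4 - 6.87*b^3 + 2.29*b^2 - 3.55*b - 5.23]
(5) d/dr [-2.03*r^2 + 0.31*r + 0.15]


(1) = (18*exp(2*c) + 2)*exp(c)
(2) = (d^2 + 10*d - 2)/(d^2 + 10*d + 25)
(3) = 2*j + 1
(4) = 8.96*b^3 - 20.61*b^2 + 4.58*b - 3.55
(5) = 0.31 - 4.06*r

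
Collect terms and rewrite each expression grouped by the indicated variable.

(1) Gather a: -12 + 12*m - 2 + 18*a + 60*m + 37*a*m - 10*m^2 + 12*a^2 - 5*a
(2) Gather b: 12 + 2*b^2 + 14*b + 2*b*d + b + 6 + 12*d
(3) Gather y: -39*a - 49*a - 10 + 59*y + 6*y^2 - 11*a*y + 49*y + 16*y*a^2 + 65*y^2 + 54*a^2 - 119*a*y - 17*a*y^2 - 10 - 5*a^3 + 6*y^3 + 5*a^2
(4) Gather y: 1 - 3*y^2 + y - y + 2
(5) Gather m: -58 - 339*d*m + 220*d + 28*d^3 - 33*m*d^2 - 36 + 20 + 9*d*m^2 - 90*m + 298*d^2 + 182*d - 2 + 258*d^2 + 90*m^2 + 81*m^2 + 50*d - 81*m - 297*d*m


(1) = 12*a^2 + a*(37*m + 13) - 10*m^2 + 72*m - 14
(2) = 2*b^2 + b*(2*d + 15) + 12*d + 18
(3) = -5*a^3 + 59*a^2 - 88*a + 6*y^3 + y^2*(71 - 17*a) + y*(16*a^2 - 130*a + 108) - 20
(4) = 3 - 3*y^2
(5) = 28*d^3 + 556*d^2 + 452*d + m^2*(9*d + 171) + m*(-33*d^2 - 636*d - 171) - 76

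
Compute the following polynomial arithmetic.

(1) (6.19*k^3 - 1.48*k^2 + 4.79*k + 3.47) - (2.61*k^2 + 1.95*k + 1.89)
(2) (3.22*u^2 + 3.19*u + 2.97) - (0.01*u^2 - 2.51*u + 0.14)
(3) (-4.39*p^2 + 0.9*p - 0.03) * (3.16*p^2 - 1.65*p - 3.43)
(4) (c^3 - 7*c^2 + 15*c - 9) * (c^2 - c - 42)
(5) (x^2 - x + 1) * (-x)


(1) = 6.19*k^3 - 4.09*k^2 + 2.84*k + 1.58
(2) = 3.21*u^2 + 5.7*u + 2.83
(3) = -13.8724*p^4 + 10.0875*p^3 + 13.4779*p^2 - 3.0375*p + 0.1029
(4) = c^5 - 8*c^4 - 20*c^3 + 270*c^2 - 621*c + 378
(5) = -x^3 + x^2 - x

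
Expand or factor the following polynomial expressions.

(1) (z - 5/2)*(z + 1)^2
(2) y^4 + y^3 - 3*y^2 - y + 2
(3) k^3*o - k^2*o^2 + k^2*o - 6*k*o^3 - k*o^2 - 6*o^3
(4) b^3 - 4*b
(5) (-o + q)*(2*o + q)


(1) = z^3 - z^2/2 - 4*z - 5/2
(2) = (y - 1)^2*(y + 1)*(y + 2)
(3) = (k - 3*o)*(k + 2*o)*(k*o + o)
(4) = b*(b - 2)*(b + 2)
(5) = -2*o^2 + o*q + q^2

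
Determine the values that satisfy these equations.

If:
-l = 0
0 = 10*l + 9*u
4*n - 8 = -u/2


Then:
l = 0
n = 2
u = 0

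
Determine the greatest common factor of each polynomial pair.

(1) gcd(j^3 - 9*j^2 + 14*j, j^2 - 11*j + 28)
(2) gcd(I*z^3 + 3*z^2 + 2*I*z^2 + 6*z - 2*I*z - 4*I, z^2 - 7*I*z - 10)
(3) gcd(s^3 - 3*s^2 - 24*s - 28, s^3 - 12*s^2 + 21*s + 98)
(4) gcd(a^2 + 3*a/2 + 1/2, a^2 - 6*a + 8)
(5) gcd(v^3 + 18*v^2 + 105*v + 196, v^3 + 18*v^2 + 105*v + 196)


(1) = gcd(j*(j - 7)*(j - 2), (j - 7)*(j - 4)) = j - 7
(2) = z - 2*I
(3) = s^2 - 5*s - 14
(4) = gcd((a + 1/2)*(a + 1), (a - 4)*(a - 2)) = 1
(5) = gcd((v + 4)*(v + 7)^2, (v + 4)*(v + 7)^2) = v^3 + 18*v^2 + 105*v + 196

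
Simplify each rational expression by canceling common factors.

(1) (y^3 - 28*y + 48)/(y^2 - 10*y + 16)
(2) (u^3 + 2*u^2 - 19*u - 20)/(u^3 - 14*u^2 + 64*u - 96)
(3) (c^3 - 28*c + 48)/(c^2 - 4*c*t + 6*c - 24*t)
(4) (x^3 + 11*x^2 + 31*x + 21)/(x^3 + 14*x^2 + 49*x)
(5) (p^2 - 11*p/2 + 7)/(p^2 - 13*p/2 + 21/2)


(1) = (y^2 + 2*y - 24)/(y - 8)
(2) = (u^2 + 6*u + 5)/(u^2 - 10*u + 24)
(3) = (-c^2 + 6*c - 8)/(-c + 4*t)
(4) = (x^2 + 4*x + 3)/(x^2 + 7*x)
(5) = (p - 2)/(p - 3)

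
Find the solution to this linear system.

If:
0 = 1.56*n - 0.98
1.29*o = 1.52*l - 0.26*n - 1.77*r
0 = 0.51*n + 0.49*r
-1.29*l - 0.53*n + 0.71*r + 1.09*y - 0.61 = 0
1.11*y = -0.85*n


Then:
l = -1.50
n = 0.63
o = -0.99
r = -0.65
y = -0.48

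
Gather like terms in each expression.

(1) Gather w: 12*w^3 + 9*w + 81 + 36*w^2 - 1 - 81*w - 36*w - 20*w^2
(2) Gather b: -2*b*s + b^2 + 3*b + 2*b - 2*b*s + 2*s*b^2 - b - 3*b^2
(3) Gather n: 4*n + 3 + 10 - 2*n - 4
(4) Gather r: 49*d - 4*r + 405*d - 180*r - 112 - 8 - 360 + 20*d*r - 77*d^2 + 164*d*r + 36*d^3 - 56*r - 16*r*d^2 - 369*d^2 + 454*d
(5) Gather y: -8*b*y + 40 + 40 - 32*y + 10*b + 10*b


(1) = 12*w^3 + 16*w^2 - 108*w + 80
(2) = b^2*(2*s - 2) + b*(4 - 4*s)
(3) = 2*n + 9
(4) = 36*d^3 - 446*d^2 + 908*d + r*(-16*d^2 + 184*d - 240) - 480
(5) = 20*b + y*(-8*b - 32) + 80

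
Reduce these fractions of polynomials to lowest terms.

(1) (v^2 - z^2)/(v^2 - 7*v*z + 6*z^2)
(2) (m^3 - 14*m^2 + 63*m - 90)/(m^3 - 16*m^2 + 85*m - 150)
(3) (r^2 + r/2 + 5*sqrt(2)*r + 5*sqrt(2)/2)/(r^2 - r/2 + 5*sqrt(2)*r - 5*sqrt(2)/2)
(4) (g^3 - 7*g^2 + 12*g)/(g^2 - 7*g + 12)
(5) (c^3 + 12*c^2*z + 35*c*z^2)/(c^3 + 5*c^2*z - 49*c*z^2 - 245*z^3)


(1) = (-v - z)/(-v + 6*z)
(2) = (m - 3)/(m - 5)
(3) = (4*r + 2)/(4*r - 2)
(4) = g
(5) = -c/(-c + 7*z)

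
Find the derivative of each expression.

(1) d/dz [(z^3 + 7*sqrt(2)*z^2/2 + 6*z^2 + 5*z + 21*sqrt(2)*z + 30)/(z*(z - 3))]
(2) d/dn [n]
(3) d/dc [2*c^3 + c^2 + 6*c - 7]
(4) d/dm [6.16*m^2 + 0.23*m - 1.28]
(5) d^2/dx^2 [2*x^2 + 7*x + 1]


(1) = (z^4 - 6*z^3 - 63*sqrt(2)*z^2/2 - 23*z^2 - 60*z + 90)/(z^2*(z^2 - 6*z + 9))
(2) = 1
(3) = 6*c^2 + 2*c + 6
(4) = 12.32*m + 0.23
(5) = 4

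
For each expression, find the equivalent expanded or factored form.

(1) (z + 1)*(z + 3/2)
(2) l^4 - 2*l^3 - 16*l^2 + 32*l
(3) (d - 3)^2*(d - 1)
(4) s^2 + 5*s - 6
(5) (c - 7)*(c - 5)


(1) = z^2 + 5*z/2 + 3/2
(2) = l*(l - 4)*(l - 2)*(l + 4)
(3) = d^3 - 7*d^2 + 15*d - 9
(4) = (s - 1)*(s + 6)
(5) = c^2 - 12*c + 35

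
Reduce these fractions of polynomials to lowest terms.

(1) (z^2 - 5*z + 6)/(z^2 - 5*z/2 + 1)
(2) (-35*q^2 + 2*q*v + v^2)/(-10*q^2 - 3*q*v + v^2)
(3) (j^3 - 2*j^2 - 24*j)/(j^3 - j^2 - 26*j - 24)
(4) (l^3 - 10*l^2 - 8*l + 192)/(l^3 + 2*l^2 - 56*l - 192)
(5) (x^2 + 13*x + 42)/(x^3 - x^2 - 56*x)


(1) = (2*z - 6)/(2*z - 1)
(2) = (7*q + v)/(2*q + v)
(3) = j/(j + 1)
(4) = (l - 6)/(l + 6)
(5) = (x + 6)/(x^2 - 8*x)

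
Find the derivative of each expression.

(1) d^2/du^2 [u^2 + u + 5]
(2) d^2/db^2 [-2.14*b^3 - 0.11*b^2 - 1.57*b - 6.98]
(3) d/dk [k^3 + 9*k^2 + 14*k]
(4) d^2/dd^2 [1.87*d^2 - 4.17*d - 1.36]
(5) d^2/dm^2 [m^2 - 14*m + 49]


(1) = 2
(2) = -12.84*b - 0.22
(3) = 3*k^2 + 18*k + 14
(4) = 3.74000000000000
(5) = 2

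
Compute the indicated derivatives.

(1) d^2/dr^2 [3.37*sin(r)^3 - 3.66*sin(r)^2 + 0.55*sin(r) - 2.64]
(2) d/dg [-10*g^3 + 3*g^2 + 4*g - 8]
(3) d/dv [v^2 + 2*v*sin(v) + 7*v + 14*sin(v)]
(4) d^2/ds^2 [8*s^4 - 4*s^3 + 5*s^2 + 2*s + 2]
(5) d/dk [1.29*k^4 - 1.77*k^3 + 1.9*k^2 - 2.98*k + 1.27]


(1) = -3.0775*sin(r) + 7.5825*sin(3*r) - 7.32*cos(2*r)
(2) = -30*g^2 + 6*g + 4
(3) = 2*v*cos(v) + 2*v + 2*sin(v) + 14*cos(v) + 7
(4) = 96*s^2 - 24*s + 10
(5) = 5.16*k^3 - 5.31*k^2 + 3.8*k - 2.98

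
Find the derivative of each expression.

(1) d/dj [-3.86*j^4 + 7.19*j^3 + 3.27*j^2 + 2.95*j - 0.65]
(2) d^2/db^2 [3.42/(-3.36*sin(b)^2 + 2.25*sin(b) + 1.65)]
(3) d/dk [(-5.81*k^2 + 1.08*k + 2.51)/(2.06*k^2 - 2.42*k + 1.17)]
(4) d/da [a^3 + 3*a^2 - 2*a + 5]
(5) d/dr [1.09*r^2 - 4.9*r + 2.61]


(1) = -15.44*j^3 + 21.57*j^2 + 6.54*j + 2.95
(2) = (-154.441728*sin(b)^4 + 77.5656*sin(b)^3 + 138.506922*sin(b)^2 - 142.43445*sin(b) + 72.54846)/(-3.36*sin(b)^2 + 2.25*sin(b) + 1.65)^3
(3) = (11.8354*k^2 - 23.9366*k + 7.3378)/(4.2436*k^4 - 9.9704*k^3 + 10.6768*k^2 - 5.6628*k + 1.3689)
(4) = 3*a^2 + 6*a - 2
(5) = 2.18*r - 4.9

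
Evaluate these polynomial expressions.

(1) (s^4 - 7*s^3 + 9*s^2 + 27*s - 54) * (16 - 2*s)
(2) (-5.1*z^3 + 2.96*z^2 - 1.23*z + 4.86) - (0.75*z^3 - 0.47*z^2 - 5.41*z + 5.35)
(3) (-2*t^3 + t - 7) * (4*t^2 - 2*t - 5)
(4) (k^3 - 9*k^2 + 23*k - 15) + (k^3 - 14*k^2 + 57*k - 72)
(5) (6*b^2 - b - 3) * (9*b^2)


(1) = -2*s^5 + 30*s^4 - 130*s^3 + 90*s^2 + 540*s - 864
(2) = -5.85*z^3 + 3.43*z^2 + 4.18*z - 0.49
(3) = -8*t^5 + 4*t^4 + 14*t^3 - 30*t^2 + 9*t + 35
(4) = 2*k^3 - 23*k^2 + 80*k - 87
(5) = 54*b^4 - 9*b^3 - 27*b^2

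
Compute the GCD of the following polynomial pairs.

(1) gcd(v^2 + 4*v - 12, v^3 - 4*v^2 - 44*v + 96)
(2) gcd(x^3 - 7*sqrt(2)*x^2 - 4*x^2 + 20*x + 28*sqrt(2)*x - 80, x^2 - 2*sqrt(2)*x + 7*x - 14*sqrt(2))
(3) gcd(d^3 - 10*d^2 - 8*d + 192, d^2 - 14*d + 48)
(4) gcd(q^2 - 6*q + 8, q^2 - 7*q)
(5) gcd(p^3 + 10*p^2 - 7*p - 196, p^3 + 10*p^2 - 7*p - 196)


(1) = v^2 + 4*v - 12
(2) = x - 2*sqrt(2)
(3) = gcd((d - 8)*(d - 6)*(d + 4), (d - 8)*(d - 6)) = d^2 - 14*d + 48
(4) = 1
(5) = p^3 + 10*p^2 - 7*p - 196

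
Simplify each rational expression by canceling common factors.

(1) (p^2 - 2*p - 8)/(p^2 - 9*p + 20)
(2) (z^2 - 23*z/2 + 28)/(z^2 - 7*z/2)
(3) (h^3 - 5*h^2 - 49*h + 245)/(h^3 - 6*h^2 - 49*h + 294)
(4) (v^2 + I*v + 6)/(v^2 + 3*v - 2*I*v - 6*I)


(1) = (p + 2)/(p - 5)
(2) = (z - 8)/z
(3) = (h - 5)/(h - 6)
(4) = (v + 3*I)/(v + 3)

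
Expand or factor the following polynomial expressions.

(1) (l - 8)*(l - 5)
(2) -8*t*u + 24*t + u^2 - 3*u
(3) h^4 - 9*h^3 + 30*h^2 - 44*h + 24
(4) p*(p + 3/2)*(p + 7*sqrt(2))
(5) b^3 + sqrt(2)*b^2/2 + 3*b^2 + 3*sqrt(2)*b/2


(1) = l^2 - 13*l + 40
(2) = (-8*t + u)*(u - 3)
(3) = (h - 3)*(h - 2)^3
(4) = p^3 + 3*p^2/2 + 7*sqrt(2)*p^2 + 21*sqrt(2)*p/2
(5) = b*(b + 3)*(b + sqrt(2)/2)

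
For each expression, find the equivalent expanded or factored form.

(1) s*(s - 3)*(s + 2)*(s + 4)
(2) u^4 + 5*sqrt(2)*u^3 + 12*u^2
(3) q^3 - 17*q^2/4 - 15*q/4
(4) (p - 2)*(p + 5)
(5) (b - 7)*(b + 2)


(1) = s^4 + 3*s^3 - 10*s^2 - 24*s
(2) = u^2*(u + 2*sqrt(2))*(u + 3*sqrt(2))
(3) = q*(q - 5)*(q + 3/4)
(4) = p^2 + 3*p - 10
(5) = b^2 - 5*b - 14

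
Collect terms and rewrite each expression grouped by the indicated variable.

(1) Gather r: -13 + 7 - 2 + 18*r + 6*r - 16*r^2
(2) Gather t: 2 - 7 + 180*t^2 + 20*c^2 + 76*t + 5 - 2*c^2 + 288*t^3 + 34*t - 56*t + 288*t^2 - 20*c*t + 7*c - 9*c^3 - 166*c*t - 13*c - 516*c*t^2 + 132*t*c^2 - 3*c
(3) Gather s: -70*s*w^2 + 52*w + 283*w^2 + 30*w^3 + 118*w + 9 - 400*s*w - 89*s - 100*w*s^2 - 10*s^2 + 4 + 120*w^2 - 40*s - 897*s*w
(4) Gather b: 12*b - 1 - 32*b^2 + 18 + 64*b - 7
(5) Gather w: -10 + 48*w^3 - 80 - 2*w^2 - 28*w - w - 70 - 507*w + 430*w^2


(1) = -16*r^2 + 24*r - 8
(2) = -9*c^3 + 18*c^2 - 9*c + 288*t^3 + t^2*(468 - 516*c) + t*(132*c^2 - 186*c + 54)
(3) = s^2*(-100*w - 10) + s*(-70*w^2 - 1297*w - 129) + 30*w^3 + 403*w^2 + 170*w + 13
(4) = -32*b^2 + 76*b + 10
(5) = 48*w^3 + 428*w^2 - 536*w - 160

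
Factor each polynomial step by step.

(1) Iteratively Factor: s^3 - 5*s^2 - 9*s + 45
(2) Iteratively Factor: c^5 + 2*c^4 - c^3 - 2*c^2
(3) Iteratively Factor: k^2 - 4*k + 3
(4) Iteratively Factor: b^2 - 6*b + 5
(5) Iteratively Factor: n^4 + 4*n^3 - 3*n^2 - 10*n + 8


(1) = (s + 3)*(s^2 - 8*s + 15) = (s - 3)*(s + 3)*(s - 5)
(2) = (c + 2)*(c^4 - c^2) = c*(c + 2)*(c^3 - c) = c^2*(c + 2)*(c^2 - 1) = c^2*(c + 1)*(c + 2)*(c - 1)
(3) = (k - 1)*(k - 3)
(4) = (b - 5)*(b - 1)
(5) = (n - 1)*(n^3 + 5*n^2 + 2*n - 8) = (n - 1)^2*(n^2 + 6*n + 8) = (n - 1)^2*(n + 2)*(n + 4)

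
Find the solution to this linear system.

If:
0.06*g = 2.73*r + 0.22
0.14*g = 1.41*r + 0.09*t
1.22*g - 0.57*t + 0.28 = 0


Then:
g = 0.83
r = -0.06
t = 2.27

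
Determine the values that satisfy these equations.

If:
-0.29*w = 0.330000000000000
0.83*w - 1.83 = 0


Then:
No Solution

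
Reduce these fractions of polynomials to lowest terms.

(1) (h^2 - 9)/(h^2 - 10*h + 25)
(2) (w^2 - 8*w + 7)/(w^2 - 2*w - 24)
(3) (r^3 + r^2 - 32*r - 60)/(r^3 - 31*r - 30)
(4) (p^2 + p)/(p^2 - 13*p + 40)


(1) = (h^2 - 9)/(h^2 - 10*h + 25)
(2) = (w^2 - 8*w + 7)/(w^2 - 2*w - 24)
(3) = (r + 2)/(r + 1)
(4) = (p^2 + p)/(p^2 - 13*p + 40)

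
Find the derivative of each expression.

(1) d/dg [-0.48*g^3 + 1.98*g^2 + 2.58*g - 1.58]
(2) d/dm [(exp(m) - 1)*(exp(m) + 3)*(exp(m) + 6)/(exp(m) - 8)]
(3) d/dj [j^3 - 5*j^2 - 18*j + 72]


(1) = -1.44*g^2 + 3.96*g + 2.58
(2) = 2*(exp(3*m) - 8*exp(2*m) - 64*exp(m) - 27)*exp(m)/(exp(2*m) - 16*exp(m) + 64)
(3) = 3*j^2 - 10*j - 18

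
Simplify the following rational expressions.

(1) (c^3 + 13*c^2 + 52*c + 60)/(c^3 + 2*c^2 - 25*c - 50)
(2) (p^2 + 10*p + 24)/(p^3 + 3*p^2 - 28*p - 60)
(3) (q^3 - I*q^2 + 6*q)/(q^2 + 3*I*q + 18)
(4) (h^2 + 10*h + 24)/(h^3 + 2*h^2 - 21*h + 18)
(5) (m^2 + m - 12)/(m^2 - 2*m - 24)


(1) = (c + 6)/(c - 5)
(2) = (p + 4)/(p^2 - 3*p - 10)
(3) = (q^2 + 2*I*q)/(q + 6*I)
(4) = (h + 4)/(h^2 - 4*h + 3)
(5) = (m - 3)/(m - 6)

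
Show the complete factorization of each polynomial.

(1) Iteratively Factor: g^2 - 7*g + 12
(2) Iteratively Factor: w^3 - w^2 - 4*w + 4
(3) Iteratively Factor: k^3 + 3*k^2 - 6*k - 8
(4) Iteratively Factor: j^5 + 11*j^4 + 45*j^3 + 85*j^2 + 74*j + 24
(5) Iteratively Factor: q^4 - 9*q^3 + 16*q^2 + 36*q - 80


(1) = (g - 3)*(g - 4)
(2) = (w - 1)*(w^2 - 4) = (w - 2)*(w - 1)*(w + 2)
(3) = (k + 1)*(k^2 + 2*k - 8) = (k + 1)*(k + 4)*(k - 2)
(4) = (j + 4)*(j^4 + 7*j^3 + 17*j^2 + 17*j + 6) = (j + 2)*(j + 4)*(j^3 + 5*j^2 + 7*j + 3) = (j + 2)*(j + 3)*(j + 4)*(j^2 + 2*j + 1) = (j + 1)*(j + 2)*(j + 3)*(j + 4)*(j + 1)
(5) = (q + 2)*(q^3 - 11*q^2 + 38*q - 40) = (q - 5)*(q + 2)*(q^2 - 6*q + 8) = (q - 5)*(q - 4)*(q + 2)*(q - 2)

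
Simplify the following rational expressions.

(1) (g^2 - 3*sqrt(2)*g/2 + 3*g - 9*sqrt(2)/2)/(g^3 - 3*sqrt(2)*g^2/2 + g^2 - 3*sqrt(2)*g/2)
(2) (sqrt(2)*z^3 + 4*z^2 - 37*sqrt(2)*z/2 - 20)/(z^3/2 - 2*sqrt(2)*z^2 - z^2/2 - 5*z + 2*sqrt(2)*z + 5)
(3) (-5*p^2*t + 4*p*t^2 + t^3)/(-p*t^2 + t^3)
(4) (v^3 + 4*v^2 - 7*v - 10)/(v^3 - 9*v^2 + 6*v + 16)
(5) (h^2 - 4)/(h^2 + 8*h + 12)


(1) = (4*g + 12)/(4*g^2 + 4*g)
(2) = (4*sqrt(2)*z^3 + 16*z^2 - 74*sqrt(2)*z - 80)/(2*z^3 + z^2*(-8*sqrt(2) - 2) + z*(-20 + 8*sqrt(2)) + 20)
(3) = (5*p + t)/t
(4) = (v + 5)/(v - 8)
(5) = (h - 2)/(h + 6)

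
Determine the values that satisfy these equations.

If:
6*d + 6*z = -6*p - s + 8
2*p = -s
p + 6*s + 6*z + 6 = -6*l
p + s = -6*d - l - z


Then:
d = 5*z/19 - 8/57
l = 58/19 - 85*z/19
p = 42/19 - 36*z/19
s = 72*z/19 - 84/19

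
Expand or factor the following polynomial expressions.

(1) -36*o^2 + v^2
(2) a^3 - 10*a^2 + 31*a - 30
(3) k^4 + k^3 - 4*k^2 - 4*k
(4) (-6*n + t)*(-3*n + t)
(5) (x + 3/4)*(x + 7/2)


(1) = (-6*o + v)*(6*o + v)
(2) = (a - 5)*(a - 3)*(a - 2)
(3) = k*(k - 2)*(k + 1)*(k + 2)
(4) = 18*n^2 - 9*n*t + t^2
(5) = x^2 + 17*x/4 + 21/8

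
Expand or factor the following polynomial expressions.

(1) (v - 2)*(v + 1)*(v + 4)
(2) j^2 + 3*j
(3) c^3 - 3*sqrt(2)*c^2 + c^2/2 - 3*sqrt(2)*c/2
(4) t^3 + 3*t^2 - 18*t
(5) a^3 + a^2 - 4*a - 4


(1) = v^3 + 3*v^2 - 6*v - 8
(2) = j*(j + 3)
(3) = c*(c + 1/2)*(c - 3*sqrt(2))
(4) = t*(t - 3)*(t + 6)
(5) = (a - 2)*(a + 1)*(a + 2)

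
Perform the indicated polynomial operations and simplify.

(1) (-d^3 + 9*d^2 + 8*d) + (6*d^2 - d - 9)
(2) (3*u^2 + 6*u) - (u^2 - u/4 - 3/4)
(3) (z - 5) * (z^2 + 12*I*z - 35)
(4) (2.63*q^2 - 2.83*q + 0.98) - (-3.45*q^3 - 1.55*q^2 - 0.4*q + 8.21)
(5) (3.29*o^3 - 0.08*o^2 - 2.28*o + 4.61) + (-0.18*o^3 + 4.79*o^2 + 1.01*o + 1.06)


(1) = -d^3 + 15*d^2 + 7*d - 9
(2) = 2*u^2 + 25*u/4 + 3/4
(3) = z^3 - 5*z^2 + 12*I*z^2 - 35*z - 60*I*z + 175
(4) = 3.45*q^3 + 4.18*q^2 - 2.43*q - 7.23
(5) = 3.11*o^3 + 4.71*o^2 - 1.27*o + 5.67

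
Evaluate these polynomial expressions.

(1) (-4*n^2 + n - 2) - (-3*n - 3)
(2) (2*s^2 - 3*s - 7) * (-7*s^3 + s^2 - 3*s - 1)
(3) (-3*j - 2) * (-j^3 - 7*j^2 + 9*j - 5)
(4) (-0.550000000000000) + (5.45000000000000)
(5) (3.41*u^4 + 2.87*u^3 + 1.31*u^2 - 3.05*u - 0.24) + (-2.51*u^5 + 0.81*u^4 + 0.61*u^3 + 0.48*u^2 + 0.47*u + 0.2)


(1) = -4*n^2 + 4*n + 1
(2) = -14*s^5 + 23*s^4 + 40*s^3 + 24*s + 7
(3) = 3*j^4 + 23*j^3 - 13*j^2 - 3*j + 10
(4) = 4.90000000000000
(5) = -2.51*u^5 + 4.22*u^4 + 3.48*u^3 + 1.79*u^2 - 2.58*u - 0.04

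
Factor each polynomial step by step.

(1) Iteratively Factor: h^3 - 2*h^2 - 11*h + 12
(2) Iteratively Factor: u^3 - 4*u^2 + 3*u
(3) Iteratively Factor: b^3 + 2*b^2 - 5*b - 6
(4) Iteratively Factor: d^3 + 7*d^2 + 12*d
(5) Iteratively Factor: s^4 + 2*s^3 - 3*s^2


(1) = (h + 3)*(h^2 - 5*h + 4) = (h - 1)*(h + 3)*(h - 4)
(2) = (u - 3)*(u^2 - u) = (u - 3)*(u - 1)*(u)
(3) = (b - 2)*(b^2 + 4*b + 3) = (b - 2)*(b + 3)*(b + 1)
(4) = (d + 3)*(d^2 + 4*d) = d*(d + 3)*(d + 4)
(5) = (s)*(s^3 + 2*s^2 - 3*s) = s^2*(s^2 + 2*s - 3) = s^2*(s + 3)*(s - 1)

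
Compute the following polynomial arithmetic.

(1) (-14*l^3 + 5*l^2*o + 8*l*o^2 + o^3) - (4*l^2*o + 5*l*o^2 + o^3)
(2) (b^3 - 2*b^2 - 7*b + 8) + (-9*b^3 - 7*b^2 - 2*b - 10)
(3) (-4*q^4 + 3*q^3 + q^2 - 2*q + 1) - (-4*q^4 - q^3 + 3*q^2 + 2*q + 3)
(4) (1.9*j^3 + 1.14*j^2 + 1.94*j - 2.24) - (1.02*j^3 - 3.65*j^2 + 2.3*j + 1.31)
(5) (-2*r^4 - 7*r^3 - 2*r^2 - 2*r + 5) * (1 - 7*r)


(1) = -14*l^3 + l^2*o + 3*l*o^2
(2) = -8*b^3 - 9*b^2 - 9*b - 2
(3) = 4*q^3 - 2*q^2 - 4*q - 2
(4) = 0.88*j^3 + 4.79*j^2 - 0.36*j - 3.55
(5) = 14*r^5 + 47*r^4 + 7*r^3 + 12*r^2 - 37*r + 5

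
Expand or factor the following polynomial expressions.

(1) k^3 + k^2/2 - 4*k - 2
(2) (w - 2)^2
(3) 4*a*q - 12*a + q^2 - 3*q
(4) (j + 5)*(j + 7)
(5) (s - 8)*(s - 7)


(1) = (k - 2)*(k + 1/2)*(k + 2)
(2) = w^2 - 4*w + 4
(3) = (4*a + q)*(q - 3)
(4) = j^2 + 12*j + 35
(5) = s^2 - 15*s + 56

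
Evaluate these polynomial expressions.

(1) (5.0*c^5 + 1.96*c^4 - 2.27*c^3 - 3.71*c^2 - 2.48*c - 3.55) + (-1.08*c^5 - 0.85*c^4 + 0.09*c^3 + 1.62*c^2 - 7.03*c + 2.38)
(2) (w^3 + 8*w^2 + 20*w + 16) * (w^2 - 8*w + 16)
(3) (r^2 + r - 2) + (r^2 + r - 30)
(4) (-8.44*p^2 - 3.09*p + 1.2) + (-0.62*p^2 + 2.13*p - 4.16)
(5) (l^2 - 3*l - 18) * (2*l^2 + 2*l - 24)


(1) = 3.92*c^5 + 1.11*c^4 - 2.18*c^3 - 2.09*c^2 - 9.51*c - 1.17
(2) = w^5 - 28*w^3 - 16*w^2 + 192*w + 256
(3) = 2*r^2 + 2*r - 32
(4) = -9.06*p^2 - 0.96*p - 2.96
(5) = 2*l^4 - 4*l^3 - 66*l^2 + 36*l + 432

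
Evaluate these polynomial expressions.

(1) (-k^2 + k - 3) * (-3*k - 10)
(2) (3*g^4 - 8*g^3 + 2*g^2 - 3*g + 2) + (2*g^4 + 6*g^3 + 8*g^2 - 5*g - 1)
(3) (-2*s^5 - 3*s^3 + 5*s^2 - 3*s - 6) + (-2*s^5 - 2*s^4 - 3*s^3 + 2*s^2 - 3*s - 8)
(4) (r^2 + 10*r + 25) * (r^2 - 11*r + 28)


(1) = 3*k^3 + 7*k^2 - k + 30
(2) = 5*g^4 - 2*g^3 + 10*g^2 - 8*g + 1
(3) = -4*s^5 - 2*s^4 - 6*s^3 + 7*s^2 - 6*s - 14
(4) = r^4 - r^3 - 57*r^2 + 5*r + 700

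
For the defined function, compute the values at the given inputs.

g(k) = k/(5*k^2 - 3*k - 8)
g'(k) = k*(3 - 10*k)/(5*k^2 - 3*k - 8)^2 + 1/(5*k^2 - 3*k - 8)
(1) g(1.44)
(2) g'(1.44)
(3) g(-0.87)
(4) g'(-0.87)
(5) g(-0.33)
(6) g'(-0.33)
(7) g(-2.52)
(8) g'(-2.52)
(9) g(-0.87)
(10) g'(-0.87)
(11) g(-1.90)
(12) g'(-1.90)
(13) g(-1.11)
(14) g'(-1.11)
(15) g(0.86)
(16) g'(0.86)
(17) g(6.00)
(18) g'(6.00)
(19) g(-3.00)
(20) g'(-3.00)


(1) = -0.74
(2) = -4.82
(3) = 0.54
(4) = -4.57
(5) = 0.05
(6) = -0.20
(7) = -0.08
(8) = -0.04
(9) = 0.54
(10) = -4.57
(11) = -0.12
(12) = -0.11
(13) = -0.74
(14) = -6.37
(15) = -0.12
(16) = -0.25
(17) = 0.04
(18) = -0.01
(19) = -0.07
(20) = -0.03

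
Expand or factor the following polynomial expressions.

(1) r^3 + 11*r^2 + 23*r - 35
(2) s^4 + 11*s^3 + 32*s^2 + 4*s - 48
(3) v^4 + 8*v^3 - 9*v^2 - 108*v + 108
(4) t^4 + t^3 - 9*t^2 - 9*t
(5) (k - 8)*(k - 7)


(1) = (r - 1)*(r + 5)*(r + 7)
(2) = (s - 1)*(s + 2)*(s + 4)*(s + 6)
(3) = (v - 3)*(v - 1)*(v + 6)^2
(4) = t*(t - 3)*(t + 1)*(t + 3)
(5) = k^2 - 15*k + 56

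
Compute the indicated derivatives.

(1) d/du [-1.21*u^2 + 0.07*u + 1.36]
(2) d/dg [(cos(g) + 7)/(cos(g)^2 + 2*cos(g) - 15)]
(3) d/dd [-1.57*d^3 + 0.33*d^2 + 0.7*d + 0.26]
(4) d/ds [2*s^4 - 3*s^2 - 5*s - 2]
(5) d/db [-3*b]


(1) = 0.07 - 2.42*u
(2) = (cos(g)^2 + 14*cos(g) + 29)*sin(g)/(cos(g)^2 + 2*cos(g) - 15)^2
(3) = -4.71*d^2 + 0.66*d + 0.7
(4) = 8*s^3 - 6*s - 5
(5) = -3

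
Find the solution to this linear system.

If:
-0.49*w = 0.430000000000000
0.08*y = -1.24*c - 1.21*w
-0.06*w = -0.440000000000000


Then:
No Solution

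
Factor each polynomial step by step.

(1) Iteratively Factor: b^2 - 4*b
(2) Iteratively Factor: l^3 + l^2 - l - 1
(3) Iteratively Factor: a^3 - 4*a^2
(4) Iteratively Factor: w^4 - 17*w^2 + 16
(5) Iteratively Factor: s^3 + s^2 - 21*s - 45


(1) = (b - 4)*(b)
(2) = (l + 1)*(l^2 - 1) = (l - 1)*(l + 1)*(l + 1)
(3) = (a - 4)*(a^2) = a*(a - 4)*(a)
(4) = (w + 4)*(w^3 - 4*w^2 - w + 4) = (w - 4)*(w + 4)*(w^2 - 1) = (w - 4)*(w + 1)*(w + 4)*(w - 1)
(5) = (s + 3)*(s^2 - 2*s - 15) = (s + 3)^2*(s - 5)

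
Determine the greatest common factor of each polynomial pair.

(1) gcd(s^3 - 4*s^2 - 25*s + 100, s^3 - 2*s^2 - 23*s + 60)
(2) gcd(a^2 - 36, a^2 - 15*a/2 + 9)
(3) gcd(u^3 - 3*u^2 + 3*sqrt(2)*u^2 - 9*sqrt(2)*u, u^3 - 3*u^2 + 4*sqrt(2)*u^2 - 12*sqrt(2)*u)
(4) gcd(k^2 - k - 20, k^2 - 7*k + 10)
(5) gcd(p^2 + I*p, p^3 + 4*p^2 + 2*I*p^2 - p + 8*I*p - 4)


(1) = s^2 + s - 20
(2) = a - 6
(3) = gcd(u*(u - 3)*(u + 3*sqrt(2)), u*(u - 3)*(u + 4*sqrt(2))) = u^2 - 3*u
(4) = k - 5
(5) = p + I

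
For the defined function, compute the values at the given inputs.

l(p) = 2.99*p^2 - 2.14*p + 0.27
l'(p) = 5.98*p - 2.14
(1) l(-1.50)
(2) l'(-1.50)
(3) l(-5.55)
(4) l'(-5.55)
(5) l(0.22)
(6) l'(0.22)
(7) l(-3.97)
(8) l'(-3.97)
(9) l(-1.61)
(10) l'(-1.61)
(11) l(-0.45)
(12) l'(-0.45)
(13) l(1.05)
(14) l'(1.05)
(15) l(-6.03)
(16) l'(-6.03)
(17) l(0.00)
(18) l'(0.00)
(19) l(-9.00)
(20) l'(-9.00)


(1) = 10.21
(2) = -11.11
(3) = 104.25
(4) = -35.33
(5) = -0.06
(6) = -0.82
(7) = 55.89
(8) = -25.88
(9) = 11.47
(10) = -11.77
(11) = 1.84
(12) = -4.83
(13) = 1.32
(14) = 4.14
(15) = 121.89
(16) = -38.20
(17) = 0.27
(18) = -2.14
(19) = 261.72
(20) = -55.96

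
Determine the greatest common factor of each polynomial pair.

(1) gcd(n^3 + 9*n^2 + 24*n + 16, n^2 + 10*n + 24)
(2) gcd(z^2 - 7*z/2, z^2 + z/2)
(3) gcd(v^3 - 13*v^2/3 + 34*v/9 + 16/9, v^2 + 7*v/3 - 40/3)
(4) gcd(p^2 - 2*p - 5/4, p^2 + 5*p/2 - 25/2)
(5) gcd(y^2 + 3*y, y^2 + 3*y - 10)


(1) = gcd((n + 1)*(n + 4)^2, (n + 4)*(n + 6)) = n + 4
(2) = z
(3) = v - 8/3
(4) = p - 5/2
(5) = 1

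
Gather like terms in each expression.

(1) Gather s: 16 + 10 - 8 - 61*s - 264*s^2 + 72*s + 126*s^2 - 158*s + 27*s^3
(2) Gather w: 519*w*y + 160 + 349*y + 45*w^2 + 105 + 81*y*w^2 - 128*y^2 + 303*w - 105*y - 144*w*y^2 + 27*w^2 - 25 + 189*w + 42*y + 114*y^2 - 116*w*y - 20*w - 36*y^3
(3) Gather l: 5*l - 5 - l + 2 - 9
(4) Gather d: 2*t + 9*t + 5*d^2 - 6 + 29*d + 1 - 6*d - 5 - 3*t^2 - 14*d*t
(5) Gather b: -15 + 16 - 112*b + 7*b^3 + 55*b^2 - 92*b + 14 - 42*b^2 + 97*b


(1) = 27*s^3 - 138*s^2 - 147*s + 18
(2) = w^2*(81*y + 72) + w*(-144*y^2 + 403*y + 472) - 36*y^3 - 14*y^2 + 286*y + 240
(3) = 4*l - 12
(4) = 5*d^2 + d*(23 - 14*t) - 3*t^2 + 11*t - 10
(5) = 7*b^3 + 13*b^2 - 107*b + 15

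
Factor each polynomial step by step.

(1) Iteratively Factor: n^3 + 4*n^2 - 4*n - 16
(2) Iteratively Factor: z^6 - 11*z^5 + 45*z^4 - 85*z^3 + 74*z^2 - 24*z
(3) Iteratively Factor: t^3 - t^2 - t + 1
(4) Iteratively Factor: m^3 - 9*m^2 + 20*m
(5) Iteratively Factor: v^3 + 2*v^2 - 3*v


(1) = (n - 2)*(n^2 + 6*n + 8) = (n - 2)*(n + 2)*(n + 4)
(2) = (z - 1)*(z^5 - 10*z^4 + 35*z^3 - 50*z^2 + 24*z) = (z - 2)*(z - 1)*(z^4 - 8*z^3 + 19*z^2 - 12*z) = (z - 2)*(z - 1)^2*(z^3 - 7*z^2 + 12*z) = (z - 4)*(z - 2)*(z - 1)^2*(z^2 - 3*z) = z*(z - 4)*(z - 2)*(z - 1)^2*(z - 3)
(3) = (t - 1)*(t^2 - 1) = (t - 1)^2*(t + 1)
(4) = (m)*(m^2 - 9*m + 20) = m*(m - 4)*(m - 5)
(5) = (v - 1)*(v^2 + 3*v) = (v - 1)*(v + 3)*(v)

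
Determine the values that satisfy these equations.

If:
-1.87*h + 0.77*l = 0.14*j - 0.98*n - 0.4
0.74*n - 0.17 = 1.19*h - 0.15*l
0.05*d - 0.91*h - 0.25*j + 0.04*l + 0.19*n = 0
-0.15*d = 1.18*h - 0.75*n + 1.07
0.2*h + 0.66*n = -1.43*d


Then:
d = -3.73
h = 3.95
j = -10.13
l = -1.54
n = 6.89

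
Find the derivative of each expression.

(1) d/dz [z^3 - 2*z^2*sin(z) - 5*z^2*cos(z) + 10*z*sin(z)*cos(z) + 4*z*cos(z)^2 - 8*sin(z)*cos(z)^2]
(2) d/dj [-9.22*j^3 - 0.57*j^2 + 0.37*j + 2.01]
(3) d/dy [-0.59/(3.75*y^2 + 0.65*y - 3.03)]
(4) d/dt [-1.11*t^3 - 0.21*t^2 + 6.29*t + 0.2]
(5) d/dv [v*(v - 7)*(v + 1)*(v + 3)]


(1) = 5*z^2*sin(z) - 2*z^2*cos(z) + 3*z^2 - 4*z*sin(z) - 4*z*sin(2*z) - 10*z*cos(z) + 10*z*cos(2*z) + 5*sin(2*z) - 2*cos(z) + 2*cos(2*z) - 6*cos(3*z) + 2
(2) = -27.66*j^2 - 1.14*j + 0.37
(3) = (4.425*y + 0.3835)/(3.75*y^2 + 0.65*y - 3.03)^2
(4) = -3.33*t^2 - 0.42*t + 6.29
(5) = 4*v^3 - 9*v^2 - 50*v - 21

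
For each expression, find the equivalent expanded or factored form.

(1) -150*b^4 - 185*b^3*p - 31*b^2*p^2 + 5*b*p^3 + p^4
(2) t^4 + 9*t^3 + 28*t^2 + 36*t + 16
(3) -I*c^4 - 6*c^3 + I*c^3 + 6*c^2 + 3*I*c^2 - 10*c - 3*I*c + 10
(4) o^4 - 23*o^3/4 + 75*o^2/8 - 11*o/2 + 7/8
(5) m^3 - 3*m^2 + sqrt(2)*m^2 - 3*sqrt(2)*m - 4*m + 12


(1) = (-6*b + p)*(b + p)*(5*b + p)^2
(2) = (t + 1)*(t + 2)^2*(t + 4)
(3) = (c - 1)*(c - 5*I)*(c - 2*I)*(-I*c + 1)
(4) = (o - 7/2)*(o - 1)^2*(o - 1/4)
(5) = (m - 3)*(m - sqrt(2))*(m + 2*sqrt(2))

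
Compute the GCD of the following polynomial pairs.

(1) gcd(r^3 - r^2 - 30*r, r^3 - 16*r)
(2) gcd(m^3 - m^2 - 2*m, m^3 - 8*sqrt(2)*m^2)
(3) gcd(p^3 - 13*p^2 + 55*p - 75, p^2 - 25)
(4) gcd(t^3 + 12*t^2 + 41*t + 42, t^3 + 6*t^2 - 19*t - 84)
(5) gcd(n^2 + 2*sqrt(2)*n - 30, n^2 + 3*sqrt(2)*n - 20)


(1) = r
(2) = m
(3) = gcd((p - 5)^2*(p - 3), (p - 5)*(p + 5)) = p - 5
(4) = gcd((t + 2)*(t + 3)*(t + 7), (t - 4)*(t + 3)*(t + 7)) = t^2 + 10*t + 21
(5) = n + 5*sqrt(2)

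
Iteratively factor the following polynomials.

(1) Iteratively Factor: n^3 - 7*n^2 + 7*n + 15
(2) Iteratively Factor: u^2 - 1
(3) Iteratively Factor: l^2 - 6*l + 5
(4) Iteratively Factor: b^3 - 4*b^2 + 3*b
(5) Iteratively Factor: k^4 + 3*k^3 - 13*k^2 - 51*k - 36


(1) = (n + 1)*(n^2 - 8*n + 15) = (n - 5)*(n + 1)*(n - 3)
(2) = (u + 1)*(u - 1)
(3) = (l - 1)*(l - 5)
(4) = (b - 3)*(b^2 - b) = (b - 3)*(b - 1)*(b)
(5) = (k + 3)*(k^3 - 13*k - 12) = (k - 4)*(k + 3)*(k^2 + 4*k + 3) = (k - 4)*(k + 1)*(k + 3)*(k + 3)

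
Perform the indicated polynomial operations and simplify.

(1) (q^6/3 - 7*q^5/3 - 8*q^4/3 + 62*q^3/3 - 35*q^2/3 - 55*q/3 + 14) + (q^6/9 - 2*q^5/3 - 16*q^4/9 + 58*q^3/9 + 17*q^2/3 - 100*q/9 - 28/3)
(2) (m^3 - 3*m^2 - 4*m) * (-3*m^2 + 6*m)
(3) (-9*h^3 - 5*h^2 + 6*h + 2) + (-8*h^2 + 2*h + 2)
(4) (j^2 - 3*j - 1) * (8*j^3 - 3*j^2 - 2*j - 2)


(1) = 4*q^6/9 - 3*q^5 - 40*q^4/9 + 244*q^3/9 - 6*q^2 - 265*q/9 + 14/3
(2) = -3*m^5 + 15*m^4 - 6*m^3 - 24*m^2
(3) = -9*h^3 - 13*h^2 + 8*h + 4
(4) = 8*j^5 - 27*j^4 - j^3 + 7*j^2 + 8*j + 2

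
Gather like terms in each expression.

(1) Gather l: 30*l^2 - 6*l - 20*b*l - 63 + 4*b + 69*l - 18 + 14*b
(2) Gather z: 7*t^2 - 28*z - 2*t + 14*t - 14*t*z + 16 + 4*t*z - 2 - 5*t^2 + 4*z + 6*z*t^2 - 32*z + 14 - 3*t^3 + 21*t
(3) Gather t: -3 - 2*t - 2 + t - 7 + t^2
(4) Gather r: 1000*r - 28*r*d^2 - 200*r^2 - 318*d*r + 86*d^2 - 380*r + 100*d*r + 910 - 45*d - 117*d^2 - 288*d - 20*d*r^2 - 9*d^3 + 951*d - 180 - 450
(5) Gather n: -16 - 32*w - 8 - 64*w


(1) = 18*b + 30*l^2 + l*(63 - 20*b) - 81
(2) = -3*t^3 + 2*t^2 + 33*t + z*(6*t^2 - 10*t - 56) + 28
(3) = t^2 - t - 12
(4) = -9*d^3 - 31*d^2 + 618*d + r^2*(-20*d - 200) + r*(-28*d^2 - 218*d + 620) + 280
(5) = -96*w - 24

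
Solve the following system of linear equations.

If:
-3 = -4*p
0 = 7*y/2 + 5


Then:
p = 3/4
y = -10/7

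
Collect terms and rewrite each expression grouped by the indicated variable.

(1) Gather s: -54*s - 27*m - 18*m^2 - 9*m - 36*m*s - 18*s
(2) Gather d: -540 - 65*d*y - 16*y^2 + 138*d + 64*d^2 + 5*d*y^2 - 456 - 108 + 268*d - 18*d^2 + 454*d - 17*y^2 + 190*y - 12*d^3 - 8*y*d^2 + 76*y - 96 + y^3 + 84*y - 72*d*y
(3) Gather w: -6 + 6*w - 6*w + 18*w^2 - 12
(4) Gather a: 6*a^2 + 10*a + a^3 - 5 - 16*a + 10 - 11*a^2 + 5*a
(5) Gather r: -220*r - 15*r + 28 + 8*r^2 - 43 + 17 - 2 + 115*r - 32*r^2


(1) = -18*m^2 - 36*m + s*(-36*m - 72)
(2) = -12*d^3 + d^2*(46 - 8*y) + d*(5*y^2 - 137*y + 860) + y^3 - 33*y^2 + 350*y - 1200
(3) = 18*w^2 - 18
(4) = a^3 - 5*a^2 - a + 5
(5) = -24*r^2 - 120*r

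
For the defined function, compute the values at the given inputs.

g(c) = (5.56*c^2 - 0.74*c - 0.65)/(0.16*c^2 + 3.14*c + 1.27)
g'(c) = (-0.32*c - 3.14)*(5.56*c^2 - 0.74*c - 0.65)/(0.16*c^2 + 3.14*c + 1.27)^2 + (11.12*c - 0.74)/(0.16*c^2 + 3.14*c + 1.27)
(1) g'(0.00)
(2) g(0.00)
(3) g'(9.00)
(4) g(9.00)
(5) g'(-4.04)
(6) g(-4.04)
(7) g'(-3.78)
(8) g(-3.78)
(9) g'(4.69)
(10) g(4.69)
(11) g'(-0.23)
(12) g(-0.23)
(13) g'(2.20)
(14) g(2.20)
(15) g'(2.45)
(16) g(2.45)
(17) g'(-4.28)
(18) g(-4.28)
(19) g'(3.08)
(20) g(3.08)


(1) = 0.68
(2) = -0.51
(3) = 0.86
(4) = 10.43
(5) = 2.97
(6) = -10.57
(7) = 2.87
(8) = -9.81
(9) = 1.19
(10) = 6.06
(11) = -4.09
(12) = -0.33
(13) = 1.47
(14) = 2.75
(15) = 1.44
(16) = 3.11
(17) = 3.07
(18) = -11.30
(19) = 1.37
(20) = 4.00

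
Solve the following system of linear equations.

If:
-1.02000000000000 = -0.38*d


Then:
d = 2.68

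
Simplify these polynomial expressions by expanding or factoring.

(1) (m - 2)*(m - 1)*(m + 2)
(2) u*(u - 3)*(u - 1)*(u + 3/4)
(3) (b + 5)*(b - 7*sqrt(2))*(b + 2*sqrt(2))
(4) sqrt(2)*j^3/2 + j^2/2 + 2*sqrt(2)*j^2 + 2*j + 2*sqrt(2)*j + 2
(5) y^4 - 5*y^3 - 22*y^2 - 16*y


(1) = m^3 - m^2 - 4*m + 4
(2) = u^4 - 13*u^3/4 + 9*u/4
(3) = b^3 - 5*sqrt(2)*b^2 + 5*b^2 - 25*sqrt(2)*b - 28*b - 140
(4) = (j + 2)^2*(sqrt(2)*j/2 + 1/2)
(5) = y*(y - 8)*(y + 1)*(y + 2)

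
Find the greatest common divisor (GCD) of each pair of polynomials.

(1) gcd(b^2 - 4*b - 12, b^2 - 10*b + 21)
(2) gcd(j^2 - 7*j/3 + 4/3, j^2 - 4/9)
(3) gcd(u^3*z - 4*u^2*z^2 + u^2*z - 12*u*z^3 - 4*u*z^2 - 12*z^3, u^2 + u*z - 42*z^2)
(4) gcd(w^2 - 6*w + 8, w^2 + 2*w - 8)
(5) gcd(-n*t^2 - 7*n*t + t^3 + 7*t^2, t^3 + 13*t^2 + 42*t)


(1) = gcd((b - 6)*(b + 2), (b - 7)*(b - 3)) = 1
(2) = 1
(3) = -u + 6*z
(4) = gcd((w - 4)*(w - 2), (w - 2)*(w + 4)) = w - 2
(5) = t^2 + 7*t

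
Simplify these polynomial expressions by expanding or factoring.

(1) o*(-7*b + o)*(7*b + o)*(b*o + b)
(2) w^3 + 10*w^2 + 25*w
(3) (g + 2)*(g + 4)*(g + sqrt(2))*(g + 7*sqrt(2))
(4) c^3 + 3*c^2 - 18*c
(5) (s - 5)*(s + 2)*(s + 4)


(1) = -49*b^3*o^2 - 49*b^3*o + b*o^4 + b*o^3
(2) = w*(w + 5)^2
(3) = g^4 + 6*g^3 + 8*sqrt(2)*g^3 + 22*g^2 + 48*sqrt(2)*g^2 + 84*g + 64*sqrt(2)*g + 112
(4) = c*(c - 3)*(c + 6)
(5) = s^3 + s^2 - 22*s - 40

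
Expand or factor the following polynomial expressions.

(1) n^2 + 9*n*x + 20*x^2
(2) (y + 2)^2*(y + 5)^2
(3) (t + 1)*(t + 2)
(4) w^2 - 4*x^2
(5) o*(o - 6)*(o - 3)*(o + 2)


(1) = (n + 4*x)*(n + 5*x)
(2) = y^4 + 14*y^3 + 69*y^2 + 140*y + 100
(3) = t^2 + 3*t + 2
(4) = (w - 2*x)*(w + 2*x)
(5) = o^4 - 7*o^3 + 36*o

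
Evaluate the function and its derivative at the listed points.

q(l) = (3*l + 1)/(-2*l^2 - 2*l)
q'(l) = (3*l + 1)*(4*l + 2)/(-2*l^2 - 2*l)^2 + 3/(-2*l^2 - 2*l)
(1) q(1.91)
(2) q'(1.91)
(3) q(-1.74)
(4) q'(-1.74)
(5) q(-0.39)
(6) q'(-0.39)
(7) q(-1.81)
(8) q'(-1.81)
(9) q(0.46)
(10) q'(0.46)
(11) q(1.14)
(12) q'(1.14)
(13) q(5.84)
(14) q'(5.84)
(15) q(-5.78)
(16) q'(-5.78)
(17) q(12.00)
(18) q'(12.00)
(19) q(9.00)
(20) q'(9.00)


(1) = -0.61
(2) = 0.26
(3) = 1.64
(4) = 1.99
(5) = -0.36
(6) = 5.97
(7) = 1.51
(8) = 1.68
(9) = -1.77
(10) = 2.83
(11) = -0.91
(12) = 0.60
(13) = -0.23
(14) = 0.04
(15) = 0.30
(16) = 0.06
(17) = -0.12
(18) = 0.01
(19) = -0.16
(20) = 0.02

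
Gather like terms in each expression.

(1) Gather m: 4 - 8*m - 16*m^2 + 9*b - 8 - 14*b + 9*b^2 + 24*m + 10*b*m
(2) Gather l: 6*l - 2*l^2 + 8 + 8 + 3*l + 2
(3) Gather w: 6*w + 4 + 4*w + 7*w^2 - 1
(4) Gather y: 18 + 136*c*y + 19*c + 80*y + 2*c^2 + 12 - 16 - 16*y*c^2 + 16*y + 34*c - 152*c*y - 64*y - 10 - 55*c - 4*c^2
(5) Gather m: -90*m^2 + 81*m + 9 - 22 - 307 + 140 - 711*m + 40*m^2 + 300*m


(1) = 9*b^2 - 5*b - 16*m^2 + m*(10*b + 16) - 4
(2) = -2*l^2 + 9*l + 18
(3) = 7*w^2 + 10*w + 3
(4) = -2*c^2 - 2*c + y*(-16*c^2 - 16*c + 32) + 4
(5) = -50*m^2 - 330*m - 180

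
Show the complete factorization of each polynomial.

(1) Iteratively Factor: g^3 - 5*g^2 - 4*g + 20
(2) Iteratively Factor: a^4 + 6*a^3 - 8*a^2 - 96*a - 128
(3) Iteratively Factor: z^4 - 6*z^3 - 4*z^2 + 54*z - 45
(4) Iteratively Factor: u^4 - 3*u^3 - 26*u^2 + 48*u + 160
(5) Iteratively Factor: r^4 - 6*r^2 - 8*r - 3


(1) = (g + 2)*(g^2 - 7*g + 10) = (g - 2)*(g + 2)*(g - 5)
(2) = (a - 4)*(a^3 + 10*a^2 + 32*a + 32) = (a - 4)*(a + 4)*(a^2 + 6*a + 8) = (a - 4)*(a + 2)*(a + 4)*(a + 4)
(3) = (z - 1)*(z^3 - 5*z^2 - 9*z + 45) = (z - 5)*(z - 1)*(z^2 - 9) = (z - 5)*(z - 3)*(z - 1)*(z + 3)
(4) = (u - 5)*(u^3 + 2*u^2 - 16*u - 32) = (u - 5)*(u - 4)*(u^2 + 6*u + 8) = (u - 5)*(u - 4)*(u + 4)*(u + 2)
(5) = (r - 3)*(r^3 + 3*r^2 + 3*r + 1) = (r - 3)*(r + 1)*(r^2 + 2*r + 1) = (r - 3)*(r + 1)^2*(r + 1)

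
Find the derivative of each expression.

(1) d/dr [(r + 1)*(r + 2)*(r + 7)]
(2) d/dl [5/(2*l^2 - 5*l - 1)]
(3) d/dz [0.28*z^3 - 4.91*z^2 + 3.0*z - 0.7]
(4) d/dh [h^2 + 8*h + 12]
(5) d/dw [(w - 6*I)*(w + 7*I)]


(1) = 3*r^2 + 20*r + 23
(2) = 5*(5 - 4*l)/(-2*l^2 + 5*l + 1)^2
(3) = 0.84*z^2 - 9.82*z + 3.0
(4) = 2*h + 8
(5) = 2*w + I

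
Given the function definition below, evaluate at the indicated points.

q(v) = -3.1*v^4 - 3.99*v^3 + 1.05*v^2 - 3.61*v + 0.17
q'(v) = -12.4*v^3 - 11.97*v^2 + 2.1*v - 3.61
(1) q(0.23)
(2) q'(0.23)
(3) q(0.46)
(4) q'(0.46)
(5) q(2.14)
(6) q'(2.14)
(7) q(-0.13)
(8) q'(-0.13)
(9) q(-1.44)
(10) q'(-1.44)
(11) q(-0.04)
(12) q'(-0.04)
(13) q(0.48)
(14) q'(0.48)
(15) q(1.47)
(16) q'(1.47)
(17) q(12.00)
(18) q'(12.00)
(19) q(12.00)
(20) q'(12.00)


(1) = -0.66
(2) = -3.91
(3) = -1.80
(4) = -6.38
(5) = -106.87
(6) = -175.46
(7) = 0.66
(8) = -4.06
(9) = 6.13
(10) = 5.57
(11) = 0.32
(12) = -3.71
(13) = -1.93
(14) = -6.73
(15) = -30.02
(16) = -65.78
(17) = -71068.27
(18) = -23129.29
(19) = -71068.27
(20) = -23129.29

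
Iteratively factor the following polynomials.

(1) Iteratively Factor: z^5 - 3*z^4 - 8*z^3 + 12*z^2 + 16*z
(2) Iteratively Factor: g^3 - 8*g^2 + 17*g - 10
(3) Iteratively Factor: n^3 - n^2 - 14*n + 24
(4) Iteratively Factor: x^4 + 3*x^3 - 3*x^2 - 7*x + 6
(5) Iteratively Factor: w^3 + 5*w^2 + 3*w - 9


(1) = (z + 2)*(z^4 - 5*z^3 + 2*z^2 + 8*z) = z*(z + 2)*(z^3 - 5*z^2 + 2*z + 8) = z*(z - 2)*(z + 2)*(z^2 - 3*z - 4) = z*(z - 2)*(z + 1)*(z + 2)*(z - 4)
(2) = (g - 5)*(g^2 - 3*g + 2) = (g - 5)*(g - 1)*(g - 2)
(3) = (n - 2)*(n^2 + n - 12) = (n - 3)*(n - 2)*(n + 4)
(4) = (x + 2)*(x^3 + x^2 - 5*x + 3) = (x - 1)*(x + 2)*(x^2 + 2*x - 3) = (x - 1)^2*(x + 2)*(x + 3)
(5) = (w + 3)*(w^2 + 2*w - 3) = (w - 1)*(w + 3)*(w + 3)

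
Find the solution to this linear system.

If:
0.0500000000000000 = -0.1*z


Then:
z = -0.50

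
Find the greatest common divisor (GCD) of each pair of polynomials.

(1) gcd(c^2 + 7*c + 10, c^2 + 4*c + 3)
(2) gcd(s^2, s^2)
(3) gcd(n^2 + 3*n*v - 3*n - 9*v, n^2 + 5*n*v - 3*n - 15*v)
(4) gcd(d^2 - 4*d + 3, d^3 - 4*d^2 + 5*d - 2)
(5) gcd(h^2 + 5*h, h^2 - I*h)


(1) = 1
(2) = gcd(s^2, s^2) = s^2
(3) = gcd((n - 3)*(n + 3*v), (n - 3)*(n + 5*v)) = n - 3
(4) = d - 1
(5) = h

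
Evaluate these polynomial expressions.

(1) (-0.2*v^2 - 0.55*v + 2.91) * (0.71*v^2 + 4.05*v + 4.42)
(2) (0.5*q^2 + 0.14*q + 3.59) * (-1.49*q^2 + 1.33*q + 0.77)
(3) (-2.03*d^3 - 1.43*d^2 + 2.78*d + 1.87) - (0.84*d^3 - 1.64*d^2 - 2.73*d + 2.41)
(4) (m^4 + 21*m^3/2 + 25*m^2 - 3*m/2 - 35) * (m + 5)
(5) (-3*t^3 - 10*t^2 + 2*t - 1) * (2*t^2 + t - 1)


(1) = -0.142*v^4 - 1.2005*v^3 - 1.0454*v^2 + 9.3545*v + 12.8622
(2) = -0.745*q^4 + 0.4564*q^3 - 4.7779*q^2 + 4.8825*q + 2.7643
(3) = -2.87*d^3 + 0.21*d^2 + 5.51*d - 0.54
(4) = m^5 + 31*m^4/2 + 155*m^3/2 + 247*m^2/2 - 85*m/2 - 175
(5) = -6*t^5 - 23*t^4 - 3*t^3 + 10*t^2 - 3*t + 1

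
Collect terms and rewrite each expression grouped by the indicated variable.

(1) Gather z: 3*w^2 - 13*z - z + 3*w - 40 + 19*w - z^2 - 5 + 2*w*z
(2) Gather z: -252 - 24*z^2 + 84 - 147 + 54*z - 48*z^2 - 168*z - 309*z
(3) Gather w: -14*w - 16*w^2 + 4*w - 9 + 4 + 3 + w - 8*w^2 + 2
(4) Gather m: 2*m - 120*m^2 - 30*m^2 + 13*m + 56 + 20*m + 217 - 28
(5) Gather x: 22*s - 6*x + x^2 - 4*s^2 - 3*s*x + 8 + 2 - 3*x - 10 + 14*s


(1) = 3*w^2 + 22*w - z^2 + z*(2*w - 14) - 45
(2) = -72*z^2 - 423*z - 315
(3) = -24*w^2 - 9*w
(4) = -150*m^2 + 35*m + 245
(5) = -4*s^2 + 36*s + x^2 + x*(-3*s - 9)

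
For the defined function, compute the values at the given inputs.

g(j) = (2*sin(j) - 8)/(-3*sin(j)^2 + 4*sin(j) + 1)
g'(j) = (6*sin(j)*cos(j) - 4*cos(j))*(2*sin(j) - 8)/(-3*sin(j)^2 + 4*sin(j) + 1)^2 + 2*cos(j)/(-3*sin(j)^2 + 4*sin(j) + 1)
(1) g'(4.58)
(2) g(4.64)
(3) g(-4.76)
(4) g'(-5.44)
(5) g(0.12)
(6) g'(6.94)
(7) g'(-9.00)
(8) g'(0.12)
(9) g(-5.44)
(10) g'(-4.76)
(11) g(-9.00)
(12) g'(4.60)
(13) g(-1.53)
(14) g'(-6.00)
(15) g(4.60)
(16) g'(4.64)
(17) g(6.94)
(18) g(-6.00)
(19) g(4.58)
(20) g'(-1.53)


(1) = -0.33
(2) = 1.67
(3) = -3.00
(4) = 0.19
(5) = -5.40
(6) = 1.02
(7) = -37.23
(8) = 13.65
(9) = -2.81
(10) = -0.09
(11) = 7.62
(12) = -0.28
(13) = 1.67
(14) = 5.70
(15) = 1.68
(16) = -0.18
(17) = -2.92
(18) = -3.95
(19) = 1.69
(20) = 0.10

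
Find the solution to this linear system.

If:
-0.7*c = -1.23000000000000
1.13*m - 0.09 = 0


Then:
c = 1.76
m = 0.08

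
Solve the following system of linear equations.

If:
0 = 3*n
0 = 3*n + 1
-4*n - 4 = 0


Then:
No Solution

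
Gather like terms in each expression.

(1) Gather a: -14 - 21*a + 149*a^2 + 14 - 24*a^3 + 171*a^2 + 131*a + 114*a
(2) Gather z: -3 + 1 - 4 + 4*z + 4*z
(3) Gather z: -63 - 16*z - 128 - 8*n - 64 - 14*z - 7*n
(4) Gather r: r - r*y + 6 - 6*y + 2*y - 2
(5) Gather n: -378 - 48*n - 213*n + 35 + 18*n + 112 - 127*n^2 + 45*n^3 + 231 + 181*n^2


(1) = -24*a^3 + 320*a^2 + 224*a
(2) = 8*z - 6
(3) = -15*n - 30*z - 255
(4) = r*(1 - y) - 4*y + 4
(5) = 45*n^3 + 54*n^2 - 243*n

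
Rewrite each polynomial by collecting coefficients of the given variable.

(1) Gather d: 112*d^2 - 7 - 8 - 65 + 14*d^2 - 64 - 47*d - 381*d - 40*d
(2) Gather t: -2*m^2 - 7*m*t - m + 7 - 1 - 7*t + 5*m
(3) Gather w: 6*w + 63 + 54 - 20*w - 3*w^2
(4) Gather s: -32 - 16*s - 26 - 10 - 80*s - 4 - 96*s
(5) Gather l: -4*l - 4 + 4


(1) = 126*d^2 - 468*d - 144
(2) = -2*m^2 + 4*m + t*(-7*m - 7) + 6
(3) = -3*w^2 - 14*w + 117
(4) = -192*s - 72
(5) = -4*l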